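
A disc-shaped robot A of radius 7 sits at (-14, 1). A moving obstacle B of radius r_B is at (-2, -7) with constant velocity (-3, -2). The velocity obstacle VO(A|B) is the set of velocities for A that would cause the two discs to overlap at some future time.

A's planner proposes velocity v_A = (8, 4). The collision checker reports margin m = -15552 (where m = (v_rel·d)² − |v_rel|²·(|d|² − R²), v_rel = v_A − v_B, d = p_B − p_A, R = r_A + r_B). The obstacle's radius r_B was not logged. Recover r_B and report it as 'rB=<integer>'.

m = -15552
d = (12, -8);  v_rel = (11, 6),  |v_rel|² = 157
v_rel×d = (11)·(-8) − (6)·(12) = -160
since m = R²·157 − (-160)²:  R² = (25600 + -15552) / 157 = 64
R = √64 = 8  ⇒  r_B = 8 − 7 = 1

rB=1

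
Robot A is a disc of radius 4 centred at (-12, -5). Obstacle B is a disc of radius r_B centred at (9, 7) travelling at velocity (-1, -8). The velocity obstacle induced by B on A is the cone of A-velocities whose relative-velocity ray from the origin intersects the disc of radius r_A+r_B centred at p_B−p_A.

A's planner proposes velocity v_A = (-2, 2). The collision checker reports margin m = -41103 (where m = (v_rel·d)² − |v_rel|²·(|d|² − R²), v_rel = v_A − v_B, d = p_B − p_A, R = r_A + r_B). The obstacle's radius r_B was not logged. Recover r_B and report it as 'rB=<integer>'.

m = -41103
d = (21, 12);  v_rel = (-1, 10),  |v_rel|² = 101
v_rel×d = (-1)·(12) − (10)·(21) = -222
since m = R²·101 − (-222)²:  R² = (49284 + -41103) / 101 = 81
R = √81 = 9  ⇒  r_B = 9 − 4 = 5

rB=5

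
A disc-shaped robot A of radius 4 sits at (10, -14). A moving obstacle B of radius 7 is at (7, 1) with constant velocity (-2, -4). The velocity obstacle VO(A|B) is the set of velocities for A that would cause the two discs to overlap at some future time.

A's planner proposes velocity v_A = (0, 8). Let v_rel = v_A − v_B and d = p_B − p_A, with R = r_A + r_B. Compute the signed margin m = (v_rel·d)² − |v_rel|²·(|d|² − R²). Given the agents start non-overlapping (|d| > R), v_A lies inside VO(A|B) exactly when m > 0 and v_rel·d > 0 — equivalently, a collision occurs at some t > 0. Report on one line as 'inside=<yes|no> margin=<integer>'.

d = (-3, 15),  |d|² = 234;  R = 4+7 = 11,  c = 234−11² = 113
v_rel = (2, 12),  |v_rel|² = 148;  v_rel·d = (2)·(-3) + (12)·(15) = 174
148·t² − 348·t + 113 = 0  ⇒  m = 174² − 148·113 = 13552
m = 13552 > 0,  v_rel·d = 174 > 0  ⇒  inside

inside=yes margin=13552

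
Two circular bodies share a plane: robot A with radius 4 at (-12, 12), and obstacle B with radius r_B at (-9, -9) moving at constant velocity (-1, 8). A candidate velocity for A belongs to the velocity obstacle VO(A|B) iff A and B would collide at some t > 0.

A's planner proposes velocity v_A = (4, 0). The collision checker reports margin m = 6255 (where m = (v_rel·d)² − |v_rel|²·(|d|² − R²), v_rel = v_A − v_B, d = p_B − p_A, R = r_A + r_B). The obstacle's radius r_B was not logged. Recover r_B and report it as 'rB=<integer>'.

m = 6255
d = (3, -21);  v_rel = (5, -8),  |v_rel|² = 89
v_rel×d = (5)·(-21) − (-8)·(3) = -81
since m = R²·89 − (-81)²:  R² = (6561 + 6255) / 89 = 144
R = √144 = 12  ⇒  r_B = 12 − 4 = 8

rB=8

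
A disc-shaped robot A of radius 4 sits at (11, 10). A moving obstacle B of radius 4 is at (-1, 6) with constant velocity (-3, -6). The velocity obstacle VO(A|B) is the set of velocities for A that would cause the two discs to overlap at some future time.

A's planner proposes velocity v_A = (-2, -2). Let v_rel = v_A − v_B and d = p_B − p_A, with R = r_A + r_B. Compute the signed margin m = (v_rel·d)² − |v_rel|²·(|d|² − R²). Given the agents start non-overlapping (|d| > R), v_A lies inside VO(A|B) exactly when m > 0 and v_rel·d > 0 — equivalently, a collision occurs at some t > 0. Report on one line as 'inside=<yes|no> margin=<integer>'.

d = (-12, -4),  |d|² = 160;  R = 4+4 = 8,  c = 160−8² = 96
v_rel = (1, 4),  |v_rel|² = 17;  v_rel·d = (1)·(-12) + (4)·(-4) = -28
17·t² + 56·t + 96 = 0  ⇒  m = (-28)² − 17·96 = -848
m = -848 < 0,  v_rel·d = -28 < 0  ⇒  outside

inside=no margin=-848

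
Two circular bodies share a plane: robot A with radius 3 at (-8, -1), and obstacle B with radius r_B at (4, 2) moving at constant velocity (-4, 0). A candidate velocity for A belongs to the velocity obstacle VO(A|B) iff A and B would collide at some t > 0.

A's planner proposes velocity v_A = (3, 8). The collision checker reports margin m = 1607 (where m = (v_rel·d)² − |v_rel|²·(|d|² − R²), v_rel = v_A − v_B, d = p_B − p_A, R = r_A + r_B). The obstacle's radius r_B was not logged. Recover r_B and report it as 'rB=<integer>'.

m = 1607
d = (12, 3);  v_rel = (7, 8),  |v_rel|² = 113
v_rel×d = (7)·(3) − (8)·(12) = -75
since m = R²·113 − (-75)²:  R² = (5625 + 1607) / 113 = 64
R = √64 = 8  ⇒  r_B = 8 − 3 = 5

rB=5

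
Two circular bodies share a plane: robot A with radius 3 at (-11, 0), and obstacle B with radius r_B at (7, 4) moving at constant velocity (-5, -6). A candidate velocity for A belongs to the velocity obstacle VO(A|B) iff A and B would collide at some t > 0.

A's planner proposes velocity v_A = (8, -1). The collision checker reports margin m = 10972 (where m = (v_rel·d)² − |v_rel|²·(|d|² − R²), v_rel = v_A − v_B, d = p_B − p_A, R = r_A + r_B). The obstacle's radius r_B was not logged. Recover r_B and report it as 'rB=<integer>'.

m = 10972
d = (18, 4);  v_rel = (13, 5),  |v_rel|² = 194
v_rel×d = (13)·(4) − (5)·(18) = -38
since m = R²·194 − (-38)²:  R² = (1444 + 10972) / 194 = 64
R = √64 = 8  ⇒  r_B = 8 − 3 = 5

rB=5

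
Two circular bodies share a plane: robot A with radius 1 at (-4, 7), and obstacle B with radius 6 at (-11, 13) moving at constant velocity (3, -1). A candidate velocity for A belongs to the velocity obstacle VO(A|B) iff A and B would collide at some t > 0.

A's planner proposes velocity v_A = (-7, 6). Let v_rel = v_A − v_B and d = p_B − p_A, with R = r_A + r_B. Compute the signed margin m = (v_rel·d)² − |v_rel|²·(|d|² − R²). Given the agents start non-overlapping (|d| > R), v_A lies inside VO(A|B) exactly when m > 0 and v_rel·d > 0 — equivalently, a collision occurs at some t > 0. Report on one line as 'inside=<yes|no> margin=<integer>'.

d = (-7, 6),  |d|² = 85;  R = 1+6 = 7,  c = 85−7² = 36
v_rel = (-10, 7),  |v_rel|² = 149;  v_rel·d = (-10)·(-7) + (7)·(6) = 112
149·t² − 224·t + 36 = 0  ⇒  m = 112² − 149·36 = 7180
m = 7180 > 0,  v_rel·d = 112 > 0  ⇒  inside

inside=yes margin=7180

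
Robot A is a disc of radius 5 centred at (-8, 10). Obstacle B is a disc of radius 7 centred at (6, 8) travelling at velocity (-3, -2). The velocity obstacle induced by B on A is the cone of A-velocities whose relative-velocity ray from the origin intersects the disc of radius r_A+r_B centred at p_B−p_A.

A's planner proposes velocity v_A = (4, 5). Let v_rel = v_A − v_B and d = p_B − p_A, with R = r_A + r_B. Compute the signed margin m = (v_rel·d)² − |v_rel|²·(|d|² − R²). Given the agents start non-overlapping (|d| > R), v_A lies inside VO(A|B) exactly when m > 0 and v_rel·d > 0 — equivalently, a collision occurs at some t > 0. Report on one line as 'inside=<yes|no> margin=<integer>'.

d = (14, -2),  |d|² = 200;  R = 5+7 = 12,  c = 200−12² = 56
v_rel = (7, 7),  |v_rel|² = 98;  v_rel·d = (7)·(14) + (7)·(-2) = 84
98·t² − 168·t + 56 = 0  ⇒  m = 84² − 98·56 = 1568
m = 1568 > 0,  v_rel·d = 84 > 0  ⇒  inside

inside=yes margin=1568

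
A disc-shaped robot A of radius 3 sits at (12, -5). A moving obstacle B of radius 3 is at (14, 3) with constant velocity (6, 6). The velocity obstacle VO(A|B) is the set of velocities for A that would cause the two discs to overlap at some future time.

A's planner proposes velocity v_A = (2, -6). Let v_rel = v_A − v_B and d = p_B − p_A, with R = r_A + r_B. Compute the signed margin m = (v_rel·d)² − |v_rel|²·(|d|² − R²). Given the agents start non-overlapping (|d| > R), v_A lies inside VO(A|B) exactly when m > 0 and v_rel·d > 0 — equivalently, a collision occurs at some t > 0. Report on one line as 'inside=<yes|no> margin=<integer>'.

d = (2, 8),  |d|² = 68;  R = 3+3 = 6,  c = 68−6² = 32
v_rel = (-4, -12),  |v_rel|² = 160;  v_rel·d = (-4)·(2) + (-12)·(8) = -104
160·t² + 208·t + 32 = 0  ⇒  m = (-104)² − 160·32 = 5696
m = 5696 > 0,  v_rel·d = -104 < 0  ⇒  outside

inside=no margin=5696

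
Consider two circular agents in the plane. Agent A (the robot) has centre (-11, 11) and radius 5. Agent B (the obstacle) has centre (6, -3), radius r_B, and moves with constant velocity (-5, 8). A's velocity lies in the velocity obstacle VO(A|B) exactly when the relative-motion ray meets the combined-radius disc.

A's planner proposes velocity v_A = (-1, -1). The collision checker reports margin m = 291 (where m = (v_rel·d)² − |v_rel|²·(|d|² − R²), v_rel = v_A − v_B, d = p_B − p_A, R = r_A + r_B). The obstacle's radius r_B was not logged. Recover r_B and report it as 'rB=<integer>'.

m = 291
d = (17, -14);  v_rel = (4, -9),  |v_rel|² = 97
v_rel×d = (4)·(-14) − (-9)·(17) = 97
since m = R²·97 − 97²:  R² = (9409 + 291) / 97 = 100
R = √100 = 10  ⇒  r_B = 10 − 5 = 5

rB=5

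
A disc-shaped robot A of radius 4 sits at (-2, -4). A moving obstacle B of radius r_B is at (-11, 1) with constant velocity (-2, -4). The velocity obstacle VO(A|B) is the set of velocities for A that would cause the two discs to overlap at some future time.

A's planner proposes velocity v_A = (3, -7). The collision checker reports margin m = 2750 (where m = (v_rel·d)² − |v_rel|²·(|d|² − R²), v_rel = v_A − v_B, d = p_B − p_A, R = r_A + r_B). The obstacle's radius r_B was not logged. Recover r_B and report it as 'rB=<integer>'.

m = 2750
d = (-9, 5);  v_rel = (5, -3),  |v_rel|² = 34
v_rel×d = (5)·(5) − (-3)·(-9) = -2
since m = R²·34 − (-2)²:  R² = (4 + 2750) / 34 = 81
R = √81 = 9  ⇒  r_B = 9 − 4 = 5

rB=5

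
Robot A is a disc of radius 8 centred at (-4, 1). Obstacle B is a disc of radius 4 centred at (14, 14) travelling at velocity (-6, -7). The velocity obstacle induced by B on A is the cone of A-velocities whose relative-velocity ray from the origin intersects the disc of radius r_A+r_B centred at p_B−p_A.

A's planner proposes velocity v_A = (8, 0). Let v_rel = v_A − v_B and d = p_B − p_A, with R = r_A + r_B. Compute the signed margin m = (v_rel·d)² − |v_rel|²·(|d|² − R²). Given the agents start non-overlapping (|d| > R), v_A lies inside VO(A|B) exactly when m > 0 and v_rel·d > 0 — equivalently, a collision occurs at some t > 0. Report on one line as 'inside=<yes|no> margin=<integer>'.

d = (18, 13),  |d|² = 493;  R = 8+4 = 12,  c = 493−12² = 349
v_rel = (14, 7),  |v_rel|² = 245;  v_rel·d = (14)·(18) + (7)·(13) = 343
245·t² − 686·t + 349 = 0  ⇒  m = 343² − 245·349 = 32144
m = 32144 > 0,  v_rel·d = 343 > 0  ⇒  inside

inside=yes margin=32144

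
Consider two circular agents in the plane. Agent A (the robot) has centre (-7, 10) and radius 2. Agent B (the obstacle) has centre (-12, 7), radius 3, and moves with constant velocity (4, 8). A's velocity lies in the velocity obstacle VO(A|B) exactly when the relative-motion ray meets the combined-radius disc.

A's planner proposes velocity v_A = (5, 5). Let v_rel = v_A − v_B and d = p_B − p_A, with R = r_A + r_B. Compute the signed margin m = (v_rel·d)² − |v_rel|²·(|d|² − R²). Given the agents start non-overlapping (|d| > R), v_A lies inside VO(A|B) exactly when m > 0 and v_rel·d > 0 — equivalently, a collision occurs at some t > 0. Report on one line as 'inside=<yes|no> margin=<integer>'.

d = (-5, -3),  |d|² = 34;  R = 2+3 = 5,  c = 34−5² = 9
v_rel = (1, -3),  |v_rel|² = 10;  v_rel·d = (1)·(-5) + (-3)·(-3) = 4
10·t² − 8·t + 9 = 0  ⇒  m = 4² − 10·9 = -74
m = -74 < 0,  v_rel·d = 4 > 0  ⇒  outside

inside=no margin=-74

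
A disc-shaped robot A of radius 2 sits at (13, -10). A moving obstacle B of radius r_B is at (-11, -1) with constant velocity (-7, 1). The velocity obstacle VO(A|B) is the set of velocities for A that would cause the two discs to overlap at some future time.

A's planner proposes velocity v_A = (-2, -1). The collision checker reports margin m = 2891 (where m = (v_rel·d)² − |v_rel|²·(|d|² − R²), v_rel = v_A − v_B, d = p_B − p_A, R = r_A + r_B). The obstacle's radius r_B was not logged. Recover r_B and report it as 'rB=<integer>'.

m = 2891
d = (-24, 9);  v_rel = (5, -2),  |v_rel|² = 29
v_rel×d = (5)·(9) − (-2)·(-24) = -3
since m = R²·29 − (-3)²:  R² = (9 + 2891) / 29 = 100
R = √100 = 10  ⇒  r_B = 10 − 2 = 8

rB=8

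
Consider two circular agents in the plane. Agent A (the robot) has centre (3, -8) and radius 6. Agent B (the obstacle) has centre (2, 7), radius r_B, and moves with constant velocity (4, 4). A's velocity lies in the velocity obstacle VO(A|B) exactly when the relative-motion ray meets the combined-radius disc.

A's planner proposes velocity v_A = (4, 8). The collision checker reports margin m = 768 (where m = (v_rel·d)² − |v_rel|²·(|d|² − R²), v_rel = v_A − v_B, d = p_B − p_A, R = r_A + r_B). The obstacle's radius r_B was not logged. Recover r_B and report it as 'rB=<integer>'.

m = 768
d = (-1, 15);  v_rel = (0, 4),  |v_rel|² = 16
v_rel×d = (0)·(15) − (4)·(-1) = 4
since m = R²·16 − 4²:  R² = (16 + 768) / 16 = 49
R = √49 = 7  ⇒  r_B = 7 − 6 = 1

rB=1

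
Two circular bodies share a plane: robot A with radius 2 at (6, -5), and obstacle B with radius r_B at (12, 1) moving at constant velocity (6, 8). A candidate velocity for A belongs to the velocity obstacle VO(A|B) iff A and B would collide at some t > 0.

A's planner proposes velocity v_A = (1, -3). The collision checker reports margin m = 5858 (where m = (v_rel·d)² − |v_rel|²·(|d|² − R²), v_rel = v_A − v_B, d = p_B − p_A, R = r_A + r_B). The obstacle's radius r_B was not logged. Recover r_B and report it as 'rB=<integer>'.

m = 5858
d = (6, 6);  v_rel = (-5, -11),  |v_rel|² = 146
v_rel×d = (-5)·(6) − (-11)·(6) = 36
since m = R²·146 − 36²:  R² = (1296 + 5858) / 146 = 49
R = √49 = 7  ⇒  r_B = 7 − 2 = 5

rB=5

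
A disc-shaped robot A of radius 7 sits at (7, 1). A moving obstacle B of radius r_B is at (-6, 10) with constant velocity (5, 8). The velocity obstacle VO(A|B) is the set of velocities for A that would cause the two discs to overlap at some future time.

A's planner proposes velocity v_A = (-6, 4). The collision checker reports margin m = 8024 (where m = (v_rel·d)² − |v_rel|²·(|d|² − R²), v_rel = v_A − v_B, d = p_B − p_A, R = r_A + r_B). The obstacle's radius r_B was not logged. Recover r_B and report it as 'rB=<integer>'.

m = 8024
d = (-13, 9);  v_rel = (-11, -4),  |v_rel|² = 137
v_rel×d = (-11)·(9) − (-4)·(-13) = -151
since m = R²·137 − (-151)²:  R² = (22801 + 8024) / 137 = 225
R = √225 = 15  ⇒  r_B = 15 − 7 = 8

rB=8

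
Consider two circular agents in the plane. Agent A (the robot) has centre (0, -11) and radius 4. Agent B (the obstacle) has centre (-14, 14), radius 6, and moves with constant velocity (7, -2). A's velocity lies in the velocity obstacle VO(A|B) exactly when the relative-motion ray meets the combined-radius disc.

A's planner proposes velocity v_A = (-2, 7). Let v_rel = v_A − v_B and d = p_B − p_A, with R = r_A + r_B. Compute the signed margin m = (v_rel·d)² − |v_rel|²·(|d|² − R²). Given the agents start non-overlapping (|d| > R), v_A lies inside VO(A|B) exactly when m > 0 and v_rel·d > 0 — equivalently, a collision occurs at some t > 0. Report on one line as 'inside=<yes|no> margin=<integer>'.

d = (-14, 25),  |d|² = 821;  R = 4+6 = 10,  c = 821−10² = 721
v_rel = (-9, 9),  |v_rel|² = 162;  v_rel·d = (-9)·(-14) + (9)·(25) = 351
162·t² − 702·t + 721 = 0  ⇒  m = 351² − 162·721 = 6399
m = 6399 > 0,  v_rel·d = 351 > 0  ⇒  inside

inside=yes margin=6399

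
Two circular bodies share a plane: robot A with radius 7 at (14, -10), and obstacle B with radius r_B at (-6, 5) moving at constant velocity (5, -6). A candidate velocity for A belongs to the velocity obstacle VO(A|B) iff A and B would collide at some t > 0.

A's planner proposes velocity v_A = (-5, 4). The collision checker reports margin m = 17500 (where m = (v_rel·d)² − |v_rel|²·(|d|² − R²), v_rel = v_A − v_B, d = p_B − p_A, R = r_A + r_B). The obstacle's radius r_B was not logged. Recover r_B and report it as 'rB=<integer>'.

m = 17500
d = (-20, 15);  v_rel = (-10, 10),  |v_rel|² = 200
v_rel×d = (-10)·(15) − (10)·(-20) = 50
since m = R²·200 − 50²:  R² = (2500 + 17500) / 200 = 100
R = √100 = 10  ⇒  r_B = 10 − 7 = 3

rB=3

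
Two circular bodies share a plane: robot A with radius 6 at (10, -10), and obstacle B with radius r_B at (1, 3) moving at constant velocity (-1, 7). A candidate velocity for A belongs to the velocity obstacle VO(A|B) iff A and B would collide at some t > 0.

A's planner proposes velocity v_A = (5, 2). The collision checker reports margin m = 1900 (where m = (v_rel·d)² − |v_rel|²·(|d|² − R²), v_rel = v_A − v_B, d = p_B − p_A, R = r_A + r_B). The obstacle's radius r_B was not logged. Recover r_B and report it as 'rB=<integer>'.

m = 1900
d = (-9, 13);  v_rel = (6, -5),  |v_rel|² = 61
v_rel×d = (6)·(13) − (-5)·(-9) = 33
since m = R²·61 − 33²:  R² = (1089 + 1900) / 61 = 49
R = √49 = 7  ⇒  r_B = 7 − 6 = 1

rB=1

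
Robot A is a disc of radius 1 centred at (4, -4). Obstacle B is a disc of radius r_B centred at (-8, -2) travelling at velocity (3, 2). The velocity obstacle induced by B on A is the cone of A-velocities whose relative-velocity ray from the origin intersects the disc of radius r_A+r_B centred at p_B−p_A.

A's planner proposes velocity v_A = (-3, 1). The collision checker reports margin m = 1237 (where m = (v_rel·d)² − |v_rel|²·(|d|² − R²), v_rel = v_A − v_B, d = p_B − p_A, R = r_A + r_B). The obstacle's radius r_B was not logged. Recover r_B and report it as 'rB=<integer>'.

m = 1237
d = (-12, 2);  v_rel = (-6, -1),  |v_rel|² = 37
v_rel×d = (-6)·(2) − (-1)·(-12) = -24
since m = R²·37 − (-24)²:  R² = (576 + 1237) / 37 = 49
R = √49 = 7  ⇒  r_B = 7 − 1 = 6

rB=6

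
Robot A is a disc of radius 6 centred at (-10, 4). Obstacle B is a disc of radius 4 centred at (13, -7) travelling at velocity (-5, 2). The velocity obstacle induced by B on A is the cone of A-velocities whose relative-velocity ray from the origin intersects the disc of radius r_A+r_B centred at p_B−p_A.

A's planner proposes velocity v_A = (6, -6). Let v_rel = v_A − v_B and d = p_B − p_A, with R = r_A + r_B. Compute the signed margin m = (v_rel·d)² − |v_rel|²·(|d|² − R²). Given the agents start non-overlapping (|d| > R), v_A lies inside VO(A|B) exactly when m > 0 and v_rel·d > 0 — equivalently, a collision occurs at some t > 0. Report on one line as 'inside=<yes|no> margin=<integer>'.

d = (23, -11),  |d|² = 650;  R = 6+4 = 10,  c = 650−10² = 550
v_rel = (11, -8),  |v_rel|² = 185;  v_rel·d = (11)·(23) + (-8)·(-11) = 341
185·t² − 682·t + 550 = 0  ⇒  m = 341² − 185·550 = 14531
m = 14531 > 0,  v_rel·d = 341 > 0  ⇒  inside

inside=yes margin=14531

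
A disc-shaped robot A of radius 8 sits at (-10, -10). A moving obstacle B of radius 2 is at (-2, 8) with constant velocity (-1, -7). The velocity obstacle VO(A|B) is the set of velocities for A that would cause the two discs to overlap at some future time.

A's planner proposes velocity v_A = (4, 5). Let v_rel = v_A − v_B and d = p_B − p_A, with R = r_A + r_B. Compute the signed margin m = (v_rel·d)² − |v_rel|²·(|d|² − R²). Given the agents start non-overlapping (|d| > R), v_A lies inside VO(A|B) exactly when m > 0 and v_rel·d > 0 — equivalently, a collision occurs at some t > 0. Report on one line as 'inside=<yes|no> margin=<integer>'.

d = (8, 18),  |d|² = 388;  R = 8+2 = 10,  c = 388−10² = 288
v_rel = (5, 12),  |v_rel|² = 169;  v_rel·d = (5)·(8) + (12)·(18) = 256
169·t² − 512·t + 288 = 0  ⇒  m = 256² − 169·288 = 16864
m = 16864 > 0,  v_rel·d = 256 > 0  ⇒  inside

inside=yes margin=16864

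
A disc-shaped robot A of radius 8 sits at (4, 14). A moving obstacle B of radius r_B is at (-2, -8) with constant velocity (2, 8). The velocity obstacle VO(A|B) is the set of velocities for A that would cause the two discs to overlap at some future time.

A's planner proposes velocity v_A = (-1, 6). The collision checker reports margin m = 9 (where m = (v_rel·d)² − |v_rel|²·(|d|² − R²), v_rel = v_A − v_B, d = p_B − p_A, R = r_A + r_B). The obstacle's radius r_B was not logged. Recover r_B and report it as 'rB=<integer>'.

m = 9
d = (-6, -22);  v_rel = (-3, -2),  |v_rel|² = 13
v_rel×d = (-3)·(-22) − (-2)·(-6) = 54
since m = R²·13 − 54²:  R² = (2916 + 9) / 13 = 225
R = √225 = 15  ⇒  r_B = 15 − 8 = 7

rB=7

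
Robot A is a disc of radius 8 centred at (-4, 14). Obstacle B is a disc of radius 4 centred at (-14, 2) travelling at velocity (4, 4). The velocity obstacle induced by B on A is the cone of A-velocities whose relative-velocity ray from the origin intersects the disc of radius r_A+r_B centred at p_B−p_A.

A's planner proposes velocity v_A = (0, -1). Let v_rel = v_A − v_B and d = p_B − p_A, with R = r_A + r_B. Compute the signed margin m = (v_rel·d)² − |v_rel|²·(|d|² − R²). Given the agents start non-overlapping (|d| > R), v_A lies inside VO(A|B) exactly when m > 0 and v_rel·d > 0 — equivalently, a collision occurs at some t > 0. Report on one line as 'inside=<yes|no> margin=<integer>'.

d = (-10, -12),  |d|² = 244;  R = 8+4 = 12,  c = 244−12² = 100
v_rel = (-4, -5),  |v_rel|² = 41;  v_rel·d = (-4)·(-10) + (-5)·(-12) = 100
41·t² − 200·t + 100 = 0  ⇒  m = 100² − 41·100 = 5900
m = 5900 > 0,  v_rel·d = 100 > 0  ⇒  inside

inside=yes margin=5900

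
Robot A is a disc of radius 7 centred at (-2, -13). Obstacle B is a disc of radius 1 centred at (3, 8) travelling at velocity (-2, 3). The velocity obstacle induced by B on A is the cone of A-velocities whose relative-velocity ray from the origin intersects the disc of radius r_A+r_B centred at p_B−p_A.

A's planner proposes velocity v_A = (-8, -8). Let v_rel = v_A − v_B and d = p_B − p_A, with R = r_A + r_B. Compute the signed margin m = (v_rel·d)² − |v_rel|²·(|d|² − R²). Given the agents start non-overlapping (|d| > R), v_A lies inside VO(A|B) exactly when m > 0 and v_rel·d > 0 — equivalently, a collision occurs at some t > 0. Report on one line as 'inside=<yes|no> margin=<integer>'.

d = (5, 21),  |d|² = 466;  R = 7+1 = 8,  c = 466−8² = 402
v_rel = (-6, -11),  |v_rel|² = 157;  v_rel·d = (-6)·(5) + (-11)·(21) = -261
157·t² + 522·t + 402 = 0  ⇒  m = (-261)² − 157·402 = 5007
m = 5007 > 0,  v_rel·d = -261 < 0  ⇒  outside

inside=no margin=5007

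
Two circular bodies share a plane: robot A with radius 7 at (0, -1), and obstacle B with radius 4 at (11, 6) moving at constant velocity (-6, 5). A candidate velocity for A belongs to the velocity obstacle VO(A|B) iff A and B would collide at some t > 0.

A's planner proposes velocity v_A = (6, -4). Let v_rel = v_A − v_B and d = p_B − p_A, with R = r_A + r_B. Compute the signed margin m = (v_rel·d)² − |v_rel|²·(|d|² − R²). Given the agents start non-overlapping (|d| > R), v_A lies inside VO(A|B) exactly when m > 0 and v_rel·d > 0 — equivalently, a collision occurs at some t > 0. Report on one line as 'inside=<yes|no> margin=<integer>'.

d = (11, 7),  |d|² = 170;  R = 7+4 = 11,  c = 170−11² = 49
v_rel = (12, -9),  |v_rel|² = 225;  v_rel·d = (12)·(11) + (-9)·(7) = 69
225·t² − 138·t + 49 = 0  ⇒  m = 69² − 225·49 = -6264
m = -6264 < 0,  v_rel·d = 69 > 0  ⇒  outside

inside=no margin=-6264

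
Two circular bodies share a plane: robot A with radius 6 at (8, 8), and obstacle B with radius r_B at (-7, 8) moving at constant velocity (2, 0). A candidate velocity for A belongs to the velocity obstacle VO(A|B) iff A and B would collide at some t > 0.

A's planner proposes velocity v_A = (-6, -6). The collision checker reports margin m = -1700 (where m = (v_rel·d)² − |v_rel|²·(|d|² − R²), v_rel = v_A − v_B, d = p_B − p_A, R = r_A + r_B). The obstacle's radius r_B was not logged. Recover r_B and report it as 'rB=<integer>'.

m = -1700
d = (-15, 0);  v_rel = (-8, -6),  |v_rel|² = 100
v_rel×d = (-8)·(0) − (-6)·(-15) = -90
since m = R²·100 − (-90)²:  R² = (8100 + -1700) / 100 = 64
R = √64 = 8  ⇒  r_B = 8 − 6 = 2

rB=2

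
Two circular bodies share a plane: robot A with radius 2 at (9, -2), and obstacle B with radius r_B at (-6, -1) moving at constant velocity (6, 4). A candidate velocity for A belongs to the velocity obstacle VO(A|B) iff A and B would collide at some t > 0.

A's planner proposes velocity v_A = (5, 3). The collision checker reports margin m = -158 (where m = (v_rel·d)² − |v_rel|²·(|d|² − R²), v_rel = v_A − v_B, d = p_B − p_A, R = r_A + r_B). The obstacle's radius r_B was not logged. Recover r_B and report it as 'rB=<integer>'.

m = -158
d = (-15, 1);  v_rel = (-1, -1),  |v_rel|² = 2
v_rel×d = (-1)·(1) − (-1)·(-15) = -16
since m = R²·2 − (-16)²:  R² = (256 + -158) / 2 = 49
R = √49 = 7  ⇒  r_B = 7 − 2 = 5

rB=5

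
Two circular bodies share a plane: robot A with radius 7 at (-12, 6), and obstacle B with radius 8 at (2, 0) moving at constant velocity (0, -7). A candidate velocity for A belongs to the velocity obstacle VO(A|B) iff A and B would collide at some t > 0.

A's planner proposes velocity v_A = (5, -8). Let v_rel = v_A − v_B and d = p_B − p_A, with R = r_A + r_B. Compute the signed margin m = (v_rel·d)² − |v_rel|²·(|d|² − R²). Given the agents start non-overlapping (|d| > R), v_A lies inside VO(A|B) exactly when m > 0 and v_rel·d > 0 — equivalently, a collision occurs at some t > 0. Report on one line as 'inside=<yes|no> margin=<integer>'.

d = (14, -6),  |d|² = 232;  R = 7+8 = 15,  c = 232−15² = 7
v_rel = (5, -1),  |v_rel|² = 26;  v_rel·d = (5)·(14) + (-1)·(-6) = 76
26·t² − 152·t + 7 = 0  ⇒  m = 76² − 26·7 = 5594
m = 5594 > 0,  v_rel·d = 76 > 0  ⇒  inside

inside=yes margin=5594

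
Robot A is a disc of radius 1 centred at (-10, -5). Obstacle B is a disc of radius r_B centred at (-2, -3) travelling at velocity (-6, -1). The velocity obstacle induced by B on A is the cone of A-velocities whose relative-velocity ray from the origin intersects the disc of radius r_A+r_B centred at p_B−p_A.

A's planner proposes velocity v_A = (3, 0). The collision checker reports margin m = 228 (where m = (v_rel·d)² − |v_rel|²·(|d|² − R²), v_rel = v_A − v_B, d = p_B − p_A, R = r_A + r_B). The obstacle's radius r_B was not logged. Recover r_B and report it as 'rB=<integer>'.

m = 228
d = (8, 2);  v_rel = (9, 1),  |v_rel|² = 82
v_rel×d = (9)·(2) − (1)·(8) = 10
since m = R²·82 − 10²:  R² = (100 + 228) / 82 = 4
R = √4 = 2  ⇒  r_B = 2 − 1 = 1

rB=1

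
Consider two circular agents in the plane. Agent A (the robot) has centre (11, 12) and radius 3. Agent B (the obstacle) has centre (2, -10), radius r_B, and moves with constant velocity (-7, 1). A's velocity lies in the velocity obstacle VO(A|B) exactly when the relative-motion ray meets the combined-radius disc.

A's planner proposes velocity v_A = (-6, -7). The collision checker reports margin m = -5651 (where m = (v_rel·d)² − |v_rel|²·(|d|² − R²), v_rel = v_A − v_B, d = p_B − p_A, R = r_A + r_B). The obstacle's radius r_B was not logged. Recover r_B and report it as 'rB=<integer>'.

m = -5651
d = (-9, -22);  v_rel = (1, -8),  |v_rel|² = 65
v_rel×d = (1)·(-22) − (-8)·(-9) = -94
since m = R²·65 − (-94)²:  R² = (8836 + -5651) / 65 = 49
R = √49 = 7  ⇒  r_B = 7 − 3 = 4

rB=4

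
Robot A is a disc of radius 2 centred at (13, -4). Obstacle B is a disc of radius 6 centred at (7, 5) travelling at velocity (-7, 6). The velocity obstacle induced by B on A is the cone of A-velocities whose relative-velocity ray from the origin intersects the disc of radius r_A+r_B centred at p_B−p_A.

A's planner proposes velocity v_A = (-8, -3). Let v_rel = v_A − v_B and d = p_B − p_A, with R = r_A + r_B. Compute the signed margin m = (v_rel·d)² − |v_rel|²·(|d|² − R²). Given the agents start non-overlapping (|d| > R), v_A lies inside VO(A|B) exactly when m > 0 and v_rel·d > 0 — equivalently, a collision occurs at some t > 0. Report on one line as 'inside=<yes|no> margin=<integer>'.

d = (-6, 9),  |d|² = 117;  R = 2+6 = 8,  c = 117−8² = 53
v_rel = (-1, -9),  |v_rel|² = 82;  v_rel·d = (-1)·(-6) + (-9)·(9) = -75
82·t² + 150·t + 53 = 0  ⇒  m = (-75)² − 82·53 = 1279
m = 1279 > 0,  v_rel·d = -75 < 0  ⇒  outside

inside=no margin=1279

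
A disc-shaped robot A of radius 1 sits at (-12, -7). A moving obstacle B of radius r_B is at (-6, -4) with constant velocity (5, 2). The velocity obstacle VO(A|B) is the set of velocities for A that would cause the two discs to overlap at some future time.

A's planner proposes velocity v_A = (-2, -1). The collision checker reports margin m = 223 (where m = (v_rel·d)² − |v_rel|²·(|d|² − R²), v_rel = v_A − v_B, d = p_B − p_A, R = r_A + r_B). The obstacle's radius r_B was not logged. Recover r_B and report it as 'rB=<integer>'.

m = 223
d = (6, 3);  v_rel = (-7, -3),  |v_rel|² = 58
v_rel×d = (-7)·(3) − (-3)·(6) = -3
since m = R²·58 − (-3)²:  R² = (9 + 223) / 58 = 4
R = √4 = 2  ⇒  r_B = 2 − 1 = 1

rB=1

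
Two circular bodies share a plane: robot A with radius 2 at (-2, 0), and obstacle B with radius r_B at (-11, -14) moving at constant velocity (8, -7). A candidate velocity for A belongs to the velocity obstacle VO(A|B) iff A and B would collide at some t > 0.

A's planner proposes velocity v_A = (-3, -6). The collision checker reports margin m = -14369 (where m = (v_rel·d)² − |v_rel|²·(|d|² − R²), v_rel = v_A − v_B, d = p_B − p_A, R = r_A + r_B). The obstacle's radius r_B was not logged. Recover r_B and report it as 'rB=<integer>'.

m = -14369
d = (-9, -14);  v_rel = (-11, 1),  |v_rel|² = 122
v_rel×d = (-11)·(-14) − (1)·(-9) = 163
since m = R²·122 − 163²:  R² = (26569 + -14369) / 122 = 100
R = √100 = 10  ⇒  r_B = 10 − 2 = 8

rB=8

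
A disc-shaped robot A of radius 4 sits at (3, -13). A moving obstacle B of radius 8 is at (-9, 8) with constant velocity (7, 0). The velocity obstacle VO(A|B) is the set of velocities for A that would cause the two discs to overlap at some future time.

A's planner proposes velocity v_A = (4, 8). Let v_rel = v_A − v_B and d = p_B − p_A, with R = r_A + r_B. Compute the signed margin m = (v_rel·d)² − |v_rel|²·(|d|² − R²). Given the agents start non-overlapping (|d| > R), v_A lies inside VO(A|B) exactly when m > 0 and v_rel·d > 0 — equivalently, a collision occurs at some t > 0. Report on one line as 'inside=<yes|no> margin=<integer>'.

d = (-12, 21),  |d|² = 585;  R = 4+8 = 12,  c = 585−12² = 441
v_rel = (-3, 8),  |v_rel|² = 73;  v_rel·d = (-3)·(-12) + (8)·(21) = 204
73·t² − 408·t + 441 = 0  ⇒  m = 204² − 73·441 = 9423
m = 9423 > 0,  v_rel·d = 204 > 0  ⇒  inside

inside=yes margin=9423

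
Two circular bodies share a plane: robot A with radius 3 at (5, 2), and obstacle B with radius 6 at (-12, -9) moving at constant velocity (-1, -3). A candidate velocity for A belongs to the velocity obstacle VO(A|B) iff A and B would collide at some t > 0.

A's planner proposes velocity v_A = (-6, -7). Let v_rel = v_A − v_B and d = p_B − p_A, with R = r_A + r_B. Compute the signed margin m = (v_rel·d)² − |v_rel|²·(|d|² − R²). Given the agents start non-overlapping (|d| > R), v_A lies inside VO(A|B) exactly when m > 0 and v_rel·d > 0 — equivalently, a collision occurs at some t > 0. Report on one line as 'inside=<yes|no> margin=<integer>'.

d = (-17, -11),  |d|² = 410;  R = 3+6 = 9,  c = 410−9² = 329
v_rel = (-5, -4),  |v_rel|² = 41;  v_rel·d = (-5)·(-17) + (-4)·(-11) = 129
41·t² − 258·t + 329 = 0  ⇒  m = 129² − 41·329 = 3152
m = 3152 > 0,  v_rel·d = 129 > 0  ⇒  inside

inside=yes margin=3152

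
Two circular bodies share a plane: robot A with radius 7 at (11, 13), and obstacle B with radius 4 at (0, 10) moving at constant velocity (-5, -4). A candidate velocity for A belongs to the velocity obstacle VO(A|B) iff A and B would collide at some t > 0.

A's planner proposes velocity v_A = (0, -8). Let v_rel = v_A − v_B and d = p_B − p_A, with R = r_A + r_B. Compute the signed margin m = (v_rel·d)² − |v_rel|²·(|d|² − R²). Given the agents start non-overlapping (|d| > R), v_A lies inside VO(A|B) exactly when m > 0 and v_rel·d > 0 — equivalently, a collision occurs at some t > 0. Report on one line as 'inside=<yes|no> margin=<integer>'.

d = (-11, -3),  |d|² = 130;  R = 7+4 = 11,  c = 130−11² = 9
v_rel = (5, -4),  |v_rel|² = 41;  v_rel·d = (5)·(-11) + (-4)·(-3) = -43
41·t² + 86·t + 9 = 0  ⇒  m = (-43)² − 41·9 = 1480
m = 1480 > 0,  v_rel·d = -43 < 0  ⇒  outside

inside=no margin=1480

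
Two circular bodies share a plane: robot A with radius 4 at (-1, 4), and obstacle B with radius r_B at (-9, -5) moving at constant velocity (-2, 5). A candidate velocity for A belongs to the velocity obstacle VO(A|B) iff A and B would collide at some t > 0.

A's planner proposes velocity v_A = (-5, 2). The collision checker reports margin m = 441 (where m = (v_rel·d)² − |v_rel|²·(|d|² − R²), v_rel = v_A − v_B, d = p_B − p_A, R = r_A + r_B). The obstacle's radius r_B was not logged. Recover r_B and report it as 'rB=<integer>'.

m = 441
d = (-8, -9);  v_rel = (-3, -3),  |v_rel|² = 18
v_rel×d = (-3)·(-9) − (-3)·(-8) = 3
since m = R²·18 − 3²:  R² = (9 + 441) / 18 = 25
R = √25 = 5  ⇒  r_B = 5 − 4 = 1

rB=1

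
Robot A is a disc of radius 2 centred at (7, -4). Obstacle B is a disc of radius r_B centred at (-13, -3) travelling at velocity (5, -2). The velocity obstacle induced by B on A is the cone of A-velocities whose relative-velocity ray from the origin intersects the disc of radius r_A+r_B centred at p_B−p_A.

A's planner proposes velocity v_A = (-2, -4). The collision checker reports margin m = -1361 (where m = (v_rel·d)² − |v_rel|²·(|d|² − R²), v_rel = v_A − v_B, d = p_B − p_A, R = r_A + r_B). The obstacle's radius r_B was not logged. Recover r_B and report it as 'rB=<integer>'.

m = -1361
d = (-20, 1);  v_rel = (-7, -2),  |v_rel|² = 53
v_rel×d = (-7)·(1) − (-2)·(-20) = -47
since m = R²·53 − (-47)²:  R² = (2209 + -1361) / 53 = 16
R = √16 = 4  ⇒  r_B = 4 − 2 = 2

rB=2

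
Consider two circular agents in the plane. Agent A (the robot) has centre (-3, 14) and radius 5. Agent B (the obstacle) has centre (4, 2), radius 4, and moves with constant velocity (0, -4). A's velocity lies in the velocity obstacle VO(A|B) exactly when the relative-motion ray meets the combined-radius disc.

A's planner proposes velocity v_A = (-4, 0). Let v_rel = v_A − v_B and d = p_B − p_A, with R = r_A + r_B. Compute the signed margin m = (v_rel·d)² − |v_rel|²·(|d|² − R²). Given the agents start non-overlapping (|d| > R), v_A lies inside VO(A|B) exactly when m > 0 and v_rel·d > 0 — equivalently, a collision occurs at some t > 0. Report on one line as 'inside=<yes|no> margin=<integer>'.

d = (7, -12),  |d|² = 193;  R = 5+4 = 9,  c = 193−9² = 112
v_rel = (-4, 4),  |v_rel|² = 32;  v_rel·d = (-4)·(7) + (4)·(-12) = -76
32·t² + 152·t + 112 = 0  ⇒  m = (-76)² − 32·112 = 2192
m = 2192 > 0,  v_rel·d = -76 < 0  ⇒  outside

inside=no margin=2192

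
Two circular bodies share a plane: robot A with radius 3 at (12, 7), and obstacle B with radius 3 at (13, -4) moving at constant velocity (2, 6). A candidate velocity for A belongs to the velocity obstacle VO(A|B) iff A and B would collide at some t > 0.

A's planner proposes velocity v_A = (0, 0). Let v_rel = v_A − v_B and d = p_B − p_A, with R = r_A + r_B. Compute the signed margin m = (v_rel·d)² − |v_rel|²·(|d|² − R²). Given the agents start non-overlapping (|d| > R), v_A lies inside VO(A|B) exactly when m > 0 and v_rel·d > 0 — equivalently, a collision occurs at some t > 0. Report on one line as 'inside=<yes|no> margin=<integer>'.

d = (1, -11),  |d|² = 122;  R = 3+3 = 6,  c = 122−6² = 86
v_rel = (-2, -6),  |v_rel|² = 40;  v_rel·d = (-2)·(1) + (-6)·(-11) = 64
40·t² − 128·t + 86 = 0  ⇒  m = 64² − 40·86 = 656
m = 656 > 0,  v_rel·d = 64 > 0  ⇒  inside

inside=yes margin=656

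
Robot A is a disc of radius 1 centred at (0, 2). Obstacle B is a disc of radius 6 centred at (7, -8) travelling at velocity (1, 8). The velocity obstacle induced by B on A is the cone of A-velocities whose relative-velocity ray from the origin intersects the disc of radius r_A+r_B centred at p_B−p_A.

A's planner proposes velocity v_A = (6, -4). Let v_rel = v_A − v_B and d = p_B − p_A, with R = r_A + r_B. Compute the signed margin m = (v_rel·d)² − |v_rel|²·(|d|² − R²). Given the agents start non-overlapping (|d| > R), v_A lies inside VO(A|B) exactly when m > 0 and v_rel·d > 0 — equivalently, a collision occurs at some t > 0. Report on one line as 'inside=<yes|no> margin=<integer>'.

d = (7, -10),  |d|² = 149;  R = 1+6 = 7,  c = 149−7² = 100
v_rel = (5, -12),  |v_rel|² = 169;  v_rel·d = (5)·(7) + (-12)·(-10) = 155
169·t² − 310·t + 100 = 0  ⇒  m = 155² − 169·100 = 7125
m = 7125 > 0,  v_rel·d = 155 > 0  ⇒  inside

inside=yes margin=7125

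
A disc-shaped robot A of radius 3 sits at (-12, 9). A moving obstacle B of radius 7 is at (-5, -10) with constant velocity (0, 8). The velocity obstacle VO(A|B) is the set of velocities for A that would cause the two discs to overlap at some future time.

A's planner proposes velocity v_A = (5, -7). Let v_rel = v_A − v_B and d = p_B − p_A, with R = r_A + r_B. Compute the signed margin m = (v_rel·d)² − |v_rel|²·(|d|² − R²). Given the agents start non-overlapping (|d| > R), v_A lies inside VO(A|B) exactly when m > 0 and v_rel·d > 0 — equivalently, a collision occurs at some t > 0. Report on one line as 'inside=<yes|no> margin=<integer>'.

d = (7, -19),  |d|² = 410;  R = 3+7 = 10,  c = 410−10² = 310
v_rel = (5, -15),  |v_rel|² = 250;  v_rel·d = (5)·(7) + (-15)·(-19) = 320
250·t² − 640·t + 310 = 0  ⇒  m = 320² − 250·310 = 24900
m = 24900 > 0,  v_rel·d = 320 > 0  ⇒  inside

inside=yes margin=24900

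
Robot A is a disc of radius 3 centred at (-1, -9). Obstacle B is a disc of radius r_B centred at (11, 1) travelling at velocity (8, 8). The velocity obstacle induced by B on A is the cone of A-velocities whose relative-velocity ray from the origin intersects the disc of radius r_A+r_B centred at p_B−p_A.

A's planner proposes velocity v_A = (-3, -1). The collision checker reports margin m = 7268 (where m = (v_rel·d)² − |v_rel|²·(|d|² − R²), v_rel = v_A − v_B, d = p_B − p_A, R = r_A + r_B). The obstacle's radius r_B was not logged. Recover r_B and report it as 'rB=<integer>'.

m = 7268
d = (12, 10);  v_rel = (-11, -9),  |v_rel|² = 202
v_rel×d = (-11)·(10) − (-9)·(12) = -2
since m = R²·202 − (-2)²:  R² = (4 + 7268) / 202 = 36
R = √36 = 6  ⇒  r_B = 6 − 3 = 3

rB=3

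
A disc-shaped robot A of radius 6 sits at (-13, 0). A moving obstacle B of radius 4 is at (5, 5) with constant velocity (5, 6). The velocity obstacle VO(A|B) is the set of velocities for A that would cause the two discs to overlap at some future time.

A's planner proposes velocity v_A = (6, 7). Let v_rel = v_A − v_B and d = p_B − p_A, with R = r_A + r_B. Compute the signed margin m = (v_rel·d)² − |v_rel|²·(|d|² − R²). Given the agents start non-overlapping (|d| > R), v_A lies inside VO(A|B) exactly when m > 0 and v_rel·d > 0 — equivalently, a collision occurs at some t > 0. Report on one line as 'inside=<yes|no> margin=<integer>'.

d = (18, 5),  |d|² = 349;  R = 6+4 = 10,  c = 349−10² = 249
v_rel = (1, 1),  |v_rel|² = 2;  v_rel·d = (1)·(18) + (1)·(5) = 23
2·t² − 46·t + 249 = 0  ⇒  m = 23² − 2·249 = 31
m = 31 > 0,  v_rel·d = 23 > 0  ⇒  inside

inside=yes margin=31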